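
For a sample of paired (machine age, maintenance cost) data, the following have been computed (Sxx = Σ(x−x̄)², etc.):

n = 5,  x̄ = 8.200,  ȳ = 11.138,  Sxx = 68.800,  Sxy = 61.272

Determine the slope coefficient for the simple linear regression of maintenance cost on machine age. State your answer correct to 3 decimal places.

0.891

b = Sxy/Sxx = 61.272/68.8 = 0.890581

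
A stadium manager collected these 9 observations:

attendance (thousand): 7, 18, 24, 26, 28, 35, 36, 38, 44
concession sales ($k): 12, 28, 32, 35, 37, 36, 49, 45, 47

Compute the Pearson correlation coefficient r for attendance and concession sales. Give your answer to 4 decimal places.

n = 9, Σx = 256, Σy = 321, Σxy = 10104, Σx² = 8310, Σy² = 12477
Sxx = Σx² − (Σx)²/n = 8310 − 7281.777778 = 1028.222222
Sxy = Σxy − (Σx)(Σy)/n = 10104 − 9130.666667 = 973.333333
Syy = Σy² − (Σy)²/n = 12477 − 11449 = 1028
r = Sxy/√(Sxx·Syy) = 973.333333/√(1057012.444444) = 973.333333/1028.111105 = 0.946720

0.9467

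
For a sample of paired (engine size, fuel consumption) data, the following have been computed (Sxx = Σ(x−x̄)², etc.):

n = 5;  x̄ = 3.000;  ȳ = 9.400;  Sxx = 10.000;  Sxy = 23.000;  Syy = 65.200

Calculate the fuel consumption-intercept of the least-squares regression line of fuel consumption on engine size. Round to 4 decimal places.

2.5000

b = Sxy/Sxx = 23/10 = 2.3
a = ȳ − b·x̄ = 9.4 − 2.3·3 = 2.5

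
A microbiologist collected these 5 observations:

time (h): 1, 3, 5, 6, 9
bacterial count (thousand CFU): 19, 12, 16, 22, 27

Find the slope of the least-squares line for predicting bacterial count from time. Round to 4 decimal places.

n = 5, Σx = 24, Σy = 96, Σxy = 510, Σx² = 152
Sxx = Σx² − (Σx)²/n = 152 − 115.2 = 36.8
Sxy = Σxy − (Σx)(Σy)/n = 510 − 460.8 = 49.2
b = Sxy/Sxx = 49.2/36.8 = 1.336957

1.3370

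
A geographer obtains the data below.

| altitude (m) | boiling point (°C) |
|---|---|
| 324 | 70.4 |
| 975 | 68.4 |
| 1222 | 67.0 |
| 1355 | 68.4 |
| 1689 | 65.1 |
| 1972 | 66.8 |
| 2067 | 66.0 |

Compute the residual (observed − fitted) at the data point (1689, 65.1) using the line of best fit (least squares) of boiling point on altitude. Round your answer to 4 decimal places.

n = 7, Σx = 9604, Σy = 472.1, Σxy = 642161.1, Σx² = 15398904
Sxx = Σx² − (Σx)²/n = 15398904 − 13176688 = 2222216
Sxy = Σxy − (Σx)(Σy)/n = 642161.1 − 647721.2 = -5560.1
b = Sxy/Sxx = -5560.1/2222216 = -0.002502
a = ȳ − b·x̄ = 67.442857 − (-0.002502)·1372 = 70.875672
ŷ(1689) = 70.875672 + (-0.002502)·1689 = 66.649707
residual = y − ŷ = 65.1 − 66.649707 = -1.549707

-1.5497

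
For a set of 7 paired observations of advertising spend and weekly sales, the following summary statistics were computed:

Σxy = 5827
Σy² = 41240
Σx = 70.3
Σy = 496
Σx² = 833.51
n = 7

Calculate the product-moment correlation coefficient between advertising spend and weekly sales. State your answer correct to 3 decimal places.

0.959

Sxx = Σx² − (Σx)²/n = 833.51 − 706.012857 = 127.497143
Sxy = Σxy − (Σx)(Σy)/n = 5827 − 4981.257143 = 845.742857
Syy = Σy² − (Σy)²/n = 41240 − 35145.142857 = 6094.857143
r = Sxy/√(Sxx·Syy) = 845.742857/√(777076.871837) = 845.742857/881.519638 = 0.959415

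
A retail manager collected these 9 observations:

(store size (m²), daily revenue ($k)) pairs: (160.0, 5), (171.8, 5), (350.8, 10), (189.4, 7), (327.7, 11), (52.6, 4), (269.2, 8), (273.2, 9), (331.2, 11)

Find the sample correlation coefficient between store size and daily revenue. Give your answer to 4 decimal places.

n = 9, Σx = 2125.9, Σy = 70, Σxy = 18563.5, Σx² = 581002.61, Σy² = 602
Sxx = Σx² − (Σx)²/n = 581002.61 − 502161.201111 = 78841.408889
Sxy = Σxy − (Σx)(Σy)/n = 18563.5 − 16534.777778 = 2028.722222
Syy = Σy² − (Σy)²/n = 602 − 544.444444 = 57.555556
r = Sxy/√(Sxx·Syy) = 2028.722222/√(4537761.089383) = 2028.722222/2130.202124 = 0.952361

0.9524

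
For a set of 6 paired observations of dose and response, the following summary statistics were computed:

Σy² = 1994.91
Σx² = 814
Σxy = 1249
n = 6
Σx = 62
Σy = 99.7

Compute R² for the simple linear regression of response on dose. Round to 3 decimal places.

Sxx = Σx² − (Σx)²/n = 814 − 640.666667 = 173.333333
Sxy = Σxy − (Σx)(Σy)/n = 1249 − 1030.233333 = 218.766667
Syy = Σy² − (Σy)²/n = 1994.91 − 1656.681667 = 338.228333
R² = Sxy²/(Sxx·Syy) = (218.766667)²/(173.333333·338.228333) = 0.816338

0.816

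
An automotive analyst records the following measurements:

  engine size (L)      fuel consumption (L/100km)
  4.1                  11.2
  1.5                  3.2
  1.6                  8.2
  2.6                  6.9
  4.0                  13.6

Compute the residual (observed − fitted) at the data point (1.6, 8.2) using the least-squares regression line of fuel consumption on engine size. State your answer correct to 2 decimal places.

2.76

n = 5, Σx = 13.8, Σy = 43.1, Σxy = 136.18, Σx² = 44.38
Sxx = Σx² − (Σx)²/n = 44.38 − 38.088 = 6.292
Sxy = Σxy − (Σx)(Σy)/n = 136.18 − 118.956 = 17.224
b = Sxy/Sxx = 17.224/6.292 = 2.737444
a = ȳ − b·x̄ = 8.62 − 2.737444·2.76 = 1.064654
ŷ(1.6) = 1.064654 + 2.737444·1.6 = 5.444565
residual = y − ŷ = 8.2 − 5.444565 = 2.755435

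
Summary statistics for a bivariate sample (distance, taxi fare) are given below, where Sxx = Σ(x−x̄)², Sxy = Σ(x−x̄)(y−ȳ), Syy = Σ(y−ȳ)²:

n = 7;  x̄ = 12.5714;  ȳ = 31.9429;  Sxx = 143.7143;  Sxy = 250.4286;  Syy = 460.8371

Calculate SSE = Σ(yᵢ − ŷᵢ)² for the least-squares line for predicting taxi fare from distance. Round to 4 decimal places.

24.4541

b = Sxy/Sxx = 250.4286/143.7143 = 1.742545
SSE = Syy − b·Sxy = 460.8371 − 1.742545·250.4286 = 24.454056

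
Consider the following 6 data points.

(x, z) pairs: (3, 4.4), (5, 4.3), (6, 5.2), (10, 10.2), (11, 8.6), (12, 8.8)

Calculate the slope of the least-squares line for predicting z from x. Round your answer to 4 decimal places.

n = 6, Σx = 47, Σy = 41.5, Σxy = 368.1, Σx² = 435
Sxx = Σx² − (Σx)²/n = 435 − 368.166667 = 66.833333
Sxy = Σxy − (Σx)(Σy)/n = 368.1 − 325.083333 = 43.016667
b = Sxy/Sxx = 43.016667/66.833333 = 0.643641

0.6436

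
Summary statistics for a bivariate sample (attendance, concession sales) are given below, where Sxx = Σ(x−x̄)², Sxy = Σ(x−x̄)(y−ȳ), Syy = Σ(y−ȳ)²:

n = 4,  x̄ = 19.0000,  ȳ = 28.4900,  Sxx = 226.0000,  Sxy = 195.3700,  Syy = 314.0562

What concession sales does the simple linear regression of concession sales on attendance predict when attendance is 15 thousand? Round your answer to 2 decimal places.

25.03

b = Sxy/Sxx = 195.37/226 = 0.864469
a = ȳ − b·x̄ = 28.49 − 0.864469·19 = 12.065088
ŷ(15) = a + b·15 = 12.065088 + 0.864469·15 = 25.032124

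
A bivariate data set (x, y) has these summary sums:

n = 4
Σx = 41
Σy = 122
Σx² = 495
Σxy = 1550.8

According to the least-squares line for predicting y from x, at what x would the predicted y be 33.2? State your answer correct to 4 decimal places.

10.9221

Sxx = Σx² − (Σx)²/n = 495 − 420.25 = 74.75
Sxy = Σxy − (Σx)(Σy)/n = 1550.8 − 1250.5 = 300.3
b = Sxy/Sxx = 300.3/74.75 = 4.017391
a = ȳ − b·x̄ = 30.5 − 4.017391·10.25 = -10.678261
Set a + b·x = 33.2: x = (33.2 − (-10.678261)) / 4.017391 = 10.922078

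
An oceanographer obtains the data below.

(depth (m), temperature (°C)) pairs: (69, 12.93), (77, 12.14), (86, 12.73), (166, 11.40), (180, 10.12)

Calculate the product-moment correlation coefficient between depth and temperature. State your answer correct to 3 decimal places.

n = 5, Σx = 578, Σy = 59.32, Σxy = 6635.73, Σx² = 78042, Σy² = 708.9918
Sxx = Σx² − (Σx)²/n = 78042 − 66816.8 = 11225.2
Sxy = Σxy − (Σx)(Σy)/n = 6635.73 − 6857.392 = -221.662
Syy = Σy² − (Σy)²/n = 708.9918 − 703.77248 = 5.21932
r = Sxy/√(Sxx·Syy) = -221.662/√(58587.910864) = -221.662/242.049398 = -0.915772

-0.916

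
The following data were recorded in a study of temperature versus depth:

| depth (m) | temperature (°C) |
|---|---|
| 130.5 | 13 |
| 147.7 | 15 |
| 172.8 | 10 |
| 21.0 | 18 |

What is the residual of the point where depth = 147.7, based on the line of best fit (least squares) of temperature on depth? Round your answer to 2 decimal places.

n = 4, Σx = 472, Σy = 56, Σxy = 6018, Σx² = 69146.38
Sxx = Σx² − (Σx)²/n = 69146.38 − 55696 = 13450.38
Sxy = Σxy − (Σx)(Σy)/n = 6018 − 6608 = -590
b = Sxy/Sxx = -590/13450.38 = -0.043865
a = ȳ − b·x̄ = 14 − (-0.043865)·118 = 19.176062
ŷ(147.7) = 19.176062 + (-0.043865)·147.7 = 12.697212
residual = y − ŷ = 15 − 12.697212 = 2.302788

2.30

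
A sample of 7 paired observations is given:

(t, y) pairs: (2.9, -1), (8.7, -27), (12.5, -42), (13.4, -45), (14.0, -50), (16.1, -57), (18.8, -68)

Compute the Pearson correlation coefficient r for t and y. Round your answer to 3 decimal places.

n = 7, Σx = 86.4, Σy = -290, Σxy = -4261.9, Σx² = 1228.56, Σy² = 14892
Sxx = Σx² − (Σx)²/n = 1228.56 − 1066.422857 = 162.137143
Sxy = Σxy − (Σx)(Σy)/n = -4261.9 − (-3579.428571) = -682.471429
Syy = Σy² − (Σy)²/n = 14892 − 12014.285714 = 2877.714286
r = Sxy/√(Sxx·Syy) = -682.471429/√(466584.372245) = -682.471429/683.069815 = -0.999124

-0.999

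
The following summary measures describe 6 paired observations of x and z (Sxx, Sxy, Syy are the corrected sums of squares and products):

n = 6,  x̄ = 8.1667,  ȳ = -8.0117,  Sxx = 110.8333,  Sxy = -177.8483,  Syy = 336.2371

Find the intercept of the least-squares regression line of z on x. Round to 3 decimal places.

b = Sxy/Sxx = -177.8483/110.8333 = -1.604647
a = ȳ − b·x̄ = -8.0117 − (-1.604647)·8.1667 = 5.092969

5.093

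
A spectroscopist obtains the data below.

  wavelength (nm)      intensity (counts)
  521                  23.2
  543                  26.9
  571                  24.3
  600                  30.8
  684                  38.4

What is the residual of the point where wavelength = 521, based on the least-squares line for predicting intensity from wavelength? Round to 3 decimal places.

0.266

n = 5, Σx = 2919, Σy = 143.6, Σxy = 85314.8, Σx² = 1720187
Sxx = Σx² − (Σx)²/n = 1720187 − 1704112.2 = 16074.8
Sxy = Σxy − (Σx)(Σy)/n = 85314.8 − 83833.68 = 1481.12
b = Sxy/Sxx = 1481.12/16074.8 = 0.092139
a = ȳ − b·x̄ = 28.72 − 0.092139·583.8 = -25.070894
ŷ(521) = -25.070894 + 0.092139·521 = 22.933655
residual = y − ŷ = 23.2 − 22.933655 = 0.266345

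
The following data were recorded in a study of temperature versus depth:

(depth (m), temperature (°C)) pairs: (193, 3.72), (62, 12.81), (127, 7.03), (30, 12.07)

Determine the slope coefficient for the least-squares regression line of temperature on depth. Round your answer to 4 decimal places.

n = 4, Σx = 412, Σy = 35.63, Σxy = 2767.09, Σx² = 58122
Sxx = Σx² − (Σx)²/n = 58122 − 42436 = 15686
Sxy = Σxy − (Σx)(Σy)/n = 2767.09 − 3669.89 = -902.8
b = Sxy/Sxx = -902.8/15686 = -0.057555

-0.0576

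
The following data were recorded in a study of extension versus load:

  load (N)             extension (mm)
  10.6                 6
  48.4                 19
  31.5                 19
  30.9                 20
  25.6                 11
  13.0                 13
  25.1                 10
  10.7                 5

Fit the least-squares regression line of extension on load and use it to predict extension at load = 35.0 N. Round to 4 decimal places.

16.7494

n = 8, Σx = 195.8, Σy = 103, Σxy = 2954.8, Σx² = 5970.84
Sxx = Σx² − (Σx)²/n = 5970.84 − 4792.205 = 1178.635
Sxy = Σxy − (Σx)(Σy)/n = 2954.8 − 2520.925 = 433.875
b = Sxy/Sxx = 433.875/1178.635 = 0.368117
a = ȳ − b·x̄ = 12.875 − 0.368117·24.475 = 3.865348
ŷ(35.0) = a + b·35.0 = 3.865348 + 0.368117·35 = 16.749426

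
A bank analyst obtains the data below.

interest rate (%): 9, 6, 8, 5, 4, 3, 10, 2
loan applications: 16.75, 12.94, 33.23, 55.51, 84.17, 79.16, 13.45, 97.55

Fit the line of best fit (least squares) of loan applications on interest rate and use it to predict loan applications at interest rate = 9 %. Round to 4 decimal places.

n = 8, Σx = 47, Σy = 392.76, Σxy = 1675.54, Σx² = 335
Sxx = Σx² − (Σx)²/n = 335 − 276.125 = 58.875
Sxy = Σxy − (Σx)(Σy)/n = 1675.54 − 2307.465 = -631.925
b = Sxy/Sxx = -631.925/58.875 = -10.733333
a = ȳ − b·x̄ = 49.095 − (-10.733333)·5.875 = 112.153333
ŷ(9) = a + b·9 = 112.153333 + (-10.733333)·9 = 15.553333

15.5533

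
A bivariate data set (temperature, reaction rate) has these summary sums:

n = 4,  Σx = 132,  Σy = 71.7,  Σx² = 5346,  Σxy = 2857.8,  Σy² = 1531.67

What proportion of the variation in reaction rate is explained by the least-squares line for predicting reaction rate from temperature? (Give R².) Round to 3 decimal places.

Sxx = Σx² − (Σx)²/n = 5346 − 4356 = 990
Sxy = Σxy − (Σx)(Σy)/n = 2857.8 − 2366.1 = 491.7
Syy = Σy² − (Σy)²/n = 1531.67 − 1285.2225 = 246.4475
R² = Sxy²/(Sxx·Syy) = (491.7)²/(990·246.4475) = 0.990925

0.991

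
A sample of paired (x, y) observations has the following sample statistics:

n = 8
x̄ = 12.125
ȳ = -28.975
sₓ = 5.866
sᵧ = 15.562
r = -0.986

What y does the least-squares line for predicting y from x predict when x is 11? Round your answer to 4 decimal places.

-26.0323

b = r · sᵧ/sₓ = -0.986 · 15.562/5.866 = -2.615774
a = ȳ − b·x̄ = -28.975 − (-2.615774)·12.125 = 2.741263
ŷ(11) = a + b·11 = 2.741263 + (-2.615774)·11 = -26.032254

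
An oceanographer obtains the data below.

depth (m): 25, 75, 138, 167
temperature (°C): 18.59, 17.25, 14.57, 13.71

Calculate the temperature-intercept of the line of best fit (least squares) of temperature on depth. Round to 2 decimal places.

n = 4, Σx = 405, Σy = 64.12, Σxy = 6058.73, Σx² = 53183
Sxx = Σx² − (Σx)²/n = 53183 − 41006.25 = 12176.75
Sxy = Σxy − (Σx)(Σy)/n = 6058.73 − 6492.15 = -433.42
b = Sxy/Sxx = -433.42/12176.75 = -0.035594
a = ȳ − b·x̄ = 16.03 − (-0.035594)·101.25 = 19.633899

19.63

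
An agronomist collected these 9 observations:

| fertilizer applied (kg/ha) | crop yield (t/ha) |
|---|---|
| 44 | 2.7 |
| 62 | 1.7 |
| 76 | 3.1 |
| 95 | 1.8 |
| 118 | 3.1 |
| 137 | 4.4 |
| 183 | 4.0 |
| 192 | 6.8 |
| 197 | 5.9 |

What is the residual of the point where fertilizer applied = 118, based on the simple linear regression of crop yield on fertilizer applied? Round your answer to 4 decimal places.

n = 9, Σx = 1104, Σy = 33.5, Σxy = 4799.3, Σx² = 162436
Sxx = Σx² − (Σx)²/n = 162436 − 135424 = 27012
Sxy = Σxy − (Σx)(Σy)/n = 4799.3 − 4109.333333 = 689.966667
b = Sxy/Sxx = 689.966667/27012 = 0.025543
a = ȳ − b·x̄ = 3.722222 − 0.025543·122.666667 = 0.588951
ŷ(118) = 0.588951 + 0.025543·118 = 3.603022
residual = y − ŷ = 3.1 − 3.603022 = -0.503022

-0.5030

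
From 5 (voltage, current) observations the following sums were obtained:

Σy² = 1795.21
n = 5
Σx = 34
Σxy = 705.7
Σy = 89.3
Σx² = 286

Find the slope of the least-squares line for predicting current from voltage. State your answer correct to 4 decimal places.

1.7967

Sxx = Σx² − (Σx)²/n = 286 − 231.2 = 54.8
Sxy = Σxy − (Σx)(Σy)/n = 705.7 − 607.24 = 98.46
b = Sxy/Sxx = 98.46/54.8 = 1.796715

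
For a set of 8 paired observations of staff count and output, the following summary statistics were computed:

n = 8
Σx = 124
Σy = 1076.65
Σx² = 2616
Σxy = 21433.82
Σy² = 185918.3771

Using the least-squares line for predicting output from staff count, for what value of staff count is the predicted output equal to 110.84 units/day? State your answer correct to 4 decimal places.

Sxx = Σx² − (Σx)²/n = 2616 − 1922 = 694
Sxy = Σxy − (Σx)(Σy)/n = 21433.82 − 16688.075 = 4745.745
b = Sxy/Sxx = 4745.745/694 = 6.838249
a = ȳ − b·x̄ = 134.58125 − 6.838249·15.5 = 28.588386
Set a + b·x = 110.84: x = (110.84 − 28.588386) / 6.838249 = 12.028168

12.0282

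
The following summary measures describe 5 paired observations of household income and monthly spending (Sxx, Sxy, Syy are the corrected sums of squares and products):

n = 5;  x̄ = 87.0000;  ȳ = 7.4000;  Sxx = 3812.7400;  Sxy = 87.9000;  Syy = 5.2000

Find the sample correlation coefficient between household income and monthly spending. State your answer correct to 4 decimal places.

0.6243

r = Sxy/√(Sxx·Syy) = 87.9/√(19826.248) = 87.9/140.805710 = 0.624264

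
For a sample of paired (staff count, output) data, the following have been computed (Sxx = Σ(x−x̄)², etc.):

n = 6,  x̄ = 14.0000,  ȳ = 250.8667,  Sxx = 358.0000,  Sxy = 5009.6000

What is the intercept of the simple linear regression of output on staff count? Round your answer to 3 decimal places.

b = Sxy/Sxx = 5009.6/358 = 13.993296
a = ȳ − b·x̄ = 250.8667 − 13.993296·14 = 54.960555

54.961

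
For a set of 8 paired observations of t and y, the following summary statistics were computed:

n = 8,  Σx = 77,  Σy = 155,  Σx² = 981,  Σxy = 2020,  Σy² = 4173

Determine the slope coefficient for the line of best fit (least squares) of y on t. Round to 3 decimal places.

2.202

Sxx = Σx² − (Σx)²/n = 981 − 741.125 = 239.875
Sxy = Σxy − (Σx)(Σy)/n = 2020 − 1491.875 = 528.125
b = Sxy/Sxx = 528.125/239.875 = 2.201668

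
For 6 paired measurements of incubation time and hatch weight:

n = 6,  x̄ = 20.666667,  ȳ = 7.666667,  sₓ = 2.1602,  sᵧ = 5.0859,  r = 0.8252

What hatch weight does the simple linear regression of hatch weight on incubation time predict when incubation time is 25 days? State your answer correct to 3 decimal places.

16.086

b = r · sᵧ/sₓ = 0.8252 · 5.0859/2.1602 = 1.942822
a = ȳ − b·x̄ = 7.666667 − 1.942822·20.666667 = -32.484994
ŷ(25) = a + b·25 = -32.484994 + 1.942822·25 = 16.085563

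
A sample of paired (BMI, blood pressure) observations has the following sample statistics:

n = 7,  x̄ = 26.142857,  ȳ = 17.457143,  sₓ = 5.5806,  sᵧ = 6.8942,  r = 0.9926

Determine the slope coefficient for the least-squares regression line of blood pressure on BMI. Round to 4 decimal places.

b = r · sᵧ/sₓ = 0.9926 · 6.8942/5.5806 = 1.226245

1.2262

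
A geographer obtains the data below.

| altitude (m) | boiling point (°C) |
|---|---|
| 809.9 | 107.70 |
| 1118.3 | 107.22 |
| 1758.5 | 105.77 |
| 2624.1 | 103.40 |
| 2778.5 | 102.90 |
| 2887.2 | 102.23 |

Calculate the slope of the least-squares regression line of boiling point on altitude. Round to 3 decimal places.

n = 6, Σx = 11976.5, Σy = 629.22, Σxy = 1245524.947, Σx² = 27940742.05
Sxx = Σx² − (Σx)²/n = 27940742.05 − 23906092.041667 = 4034650.008333
Sxy = Σxy − (Σx)(Σy)/n = 1245524.947 − 1255975.555 = -10450.608
b = Sxy/Sxx = -10450.608/4034650.008333 = -0.002590

-0.003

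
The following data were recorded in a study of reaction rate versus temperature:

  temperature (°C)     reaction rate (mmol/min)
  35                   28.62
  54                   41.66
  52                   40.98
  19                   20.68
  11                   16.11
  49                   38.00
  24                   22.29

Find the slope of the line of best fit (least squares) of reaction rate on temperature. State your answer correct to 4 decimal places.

0.6044

n = 7, Σx = 244, Σy = 208.34, Σxy = 8349.39, Σx² = 10304
Sxx = Σx² − (Σx)²/n = 10304 − 8505.142857 = 1798.857143
Sxy = Σxy − (Σx)(Σy)/n = 8349.39 − 7262.137143 = 1087.252857
b = Sxy/Sxx = 1087.252857/1798.857143 = 0.604413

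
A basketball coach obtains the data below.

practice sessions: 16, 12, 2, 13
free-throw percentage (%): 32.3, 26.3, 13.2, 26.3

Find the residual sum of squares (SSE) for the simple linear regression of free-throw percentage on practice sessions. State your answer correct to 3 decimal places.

n = 4, Σx = 43, Σy = 98.1, Σxy = 1200.7, Σx² = 573, Σy² = 2600.91
Sxx = Σx² − (Σx)²/n = 573 − 462.25 = 110.75
Sxy = Σxy − (Σx)(Σy)/n = 1200.7 − 1054.575 = 146.125
Syy = Σy² − (Σy)²/n = 2600.91 − 2405.9025 = 195.0075
b = Sxy/Sxx = 146.125/110.75 = 1.319413
SSE = Syy − b·Sxy = 195.0075 − 1.319413·146.125 = 2.208262

2.208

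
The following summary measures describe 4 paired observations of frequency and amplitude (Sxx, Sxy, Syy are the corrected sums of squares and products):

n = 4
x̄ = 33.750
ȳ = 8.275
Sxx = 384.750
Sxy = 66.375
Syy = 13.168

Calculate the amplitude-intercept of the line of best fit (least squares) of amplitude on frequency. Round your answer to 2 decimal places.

b = Sxy/Sxx = 66.375/384.75 = 0.172515
a = ȳ − b·x̄ = 8.275 − 0.172515·33.75 = 2.452632

2.45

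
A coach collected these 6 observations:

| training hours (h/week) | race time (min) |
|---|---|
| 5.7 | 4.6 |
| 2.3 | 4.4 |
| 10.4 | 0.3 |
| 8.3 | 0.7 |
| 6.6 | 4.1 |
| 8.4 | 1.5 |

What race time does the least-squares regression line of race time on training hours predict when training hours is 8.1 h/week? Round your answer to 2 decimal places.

1.91

n = 6, Σx = 41.7, Σy = 15.6, Σxy = 84.93, Σx² = 328.95
Sxx = Σx² − (Σx)²/n = 328.95 − 289.815 = 39.135
Sxy = Σxy − (Σx)(Σy)/n = 84.93 − 108.42 = -23.49
b = Sxy/Sxx = -23.49/39.135 = -0.600230
a = ȳ − b·x̄ = 2.6 − (-0.600230)·6.95 = 6.771598
ŷ(8.1) = a + b·8.1 = 6.771598 + (-0.600230)·8.1 = 1.909736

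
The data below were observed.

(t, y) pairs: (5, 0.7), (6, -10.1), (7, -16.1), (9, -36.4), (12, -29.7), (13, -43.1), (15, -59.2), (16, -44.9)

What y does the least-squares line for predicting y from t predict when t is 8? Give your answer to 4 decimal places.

n = 8, Σx = 83, Σy = -238.8, Σxy = -3020.5, Σx² = 985
Sxx = Σx² − (Σx)²/n = 985 − 861.125 = 123.875
Sxy = Σxy − (Σx)(Σy)/n = -3020.5 − (-2477.55) = -542.95
b = Sxy/Sxx = -542.95/123.875 = -4.383047
a = ȳ − b·x̄ = -29.85 − (-4.383047)·10.375 = 15.624117
ŷ(8) = a + b·8 = 15.624117 + (-4.383047)·8 = -19.440262

-19.4403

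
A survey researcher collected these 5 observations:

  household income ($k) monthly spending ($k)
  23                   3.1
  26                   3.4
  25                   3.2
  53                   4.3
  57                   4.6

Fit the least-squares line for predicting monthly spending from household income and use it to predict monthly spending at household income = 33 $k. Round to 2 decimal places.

n = 5, Σx = 184, Σy = 18.6, Σxy = 729.8, Σx² = 7888
Sxx = Σx² − (Σx)²/n = 7888 − 6771.2 = 1116.8
Sxy = Σxy − (Σx)(Σy)/n = 729.8 − 684.48 = 45.32
b = Sxy/Sxx = 45.32/1116.8 = 0.040580
a = ȳ − b·x̄ = 3.72 − 0.040580·36.8 = 2.226648
ŷ(33) = a + b·33 = 2.226648 + 0.040580·33 = 3.565795

3.57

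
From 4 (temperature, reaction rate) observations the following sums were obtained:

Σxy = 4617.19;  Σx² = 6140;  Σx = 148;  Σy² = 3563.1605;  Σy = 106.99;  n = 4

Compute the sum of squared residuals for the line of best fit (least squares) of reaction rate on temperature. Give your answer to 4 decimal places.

Sxx = Σx² − (Σx)²/n = 6140 − 5476 = 664
Sxy = Σxy − (Σx)(Σy)/n = 4617.19 − 3958.63 = 658.56
Syy = Σy² − (Σy)²/n = 3563.1605 − 2861.715025 = 701.445475
b = Sxy/Sxx = 658.56/664 = 0.991807
SSE = Syy − b·Sxy = 701.445475 − 0.991807·658.56 = 48.280906

48.2809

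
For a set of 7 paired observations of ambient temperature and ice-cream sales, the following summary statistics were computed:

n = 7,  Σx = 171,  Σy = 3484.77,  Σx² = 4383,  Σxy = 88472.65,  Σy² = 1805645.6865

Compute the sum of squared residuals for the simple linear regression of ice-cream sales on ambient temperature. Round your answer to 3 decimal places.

Sxx = Σx² − (Σx)²/n = 4383 − 4177.285714 = 205.714286
Sxy = Σxy − (Σx)(Σy)/n = 88472.65 − 85127.952857 = 3344.697143
Syy = Σy² − (Σy)²/n = 1805645.6865 − 1734803.136129 = 70842.550371
b = Sxy/Sxx = 3344.697143/205.714286 = 16.258944
SSE = Syy − b·Sxy = 70842.550371 − 16.258944·3344.697143 = 16461.305342

16461.305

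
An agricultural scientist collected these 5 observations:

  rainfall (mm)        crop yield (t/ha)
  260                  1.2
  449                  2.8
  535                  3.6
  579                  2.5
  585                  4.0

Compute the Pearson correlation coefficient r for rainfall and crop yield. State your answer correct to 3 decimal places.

0.837

n = 5, Σx = 2408, Σy = 14.1, Σxy = 7282.7, Σx² = 1232892, Σy² = 44.49
Sxx = Σx² − (Σx)²/n = 1232892 − 1159692.8 = 73199.2
Sxy = Σxy − (Σx)(Σy)/n = 7282.7 − 6790.56 = 492.14
Syy = Σy² − (Σy)²/n = 44.49 − 39.762 = 4.728
r = Sxy/√(Sxx·Syy) = 492.14/√(346085.8176) = 492.14/588.290589 = 0.836559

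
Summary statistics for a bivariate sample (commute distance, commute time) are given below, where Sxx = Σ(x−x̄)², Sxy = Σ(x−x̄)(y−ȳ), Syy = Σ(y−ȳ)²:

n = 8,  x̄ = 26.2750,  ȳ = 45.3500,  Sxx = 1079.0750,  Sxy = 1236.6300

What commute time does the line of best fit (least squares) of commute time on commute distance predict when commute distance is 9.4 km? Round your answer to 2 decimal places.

b = Sxy/Sxx = 1236.63/1079.075 = 1.146009
a = ȳ − b·x̄ = 45.35 − 1.146009·26.275 = 15.238605
ŷ(9.4) = a + b·9.4 = 15.238605 + 1.146009·9.4 = 26.011093

26.01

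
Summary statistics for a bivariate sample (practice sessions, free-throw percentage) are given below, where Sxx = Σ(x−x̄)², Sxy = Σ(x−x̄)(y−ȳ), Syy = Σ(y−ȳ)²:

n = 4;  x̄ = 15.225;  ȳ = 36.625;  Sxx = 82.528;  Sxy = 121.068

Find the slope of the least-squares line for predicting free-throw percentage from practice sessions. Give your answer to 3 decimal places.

b = Sxy/Sxx = 121.068/82.528 = 1.466993

1.467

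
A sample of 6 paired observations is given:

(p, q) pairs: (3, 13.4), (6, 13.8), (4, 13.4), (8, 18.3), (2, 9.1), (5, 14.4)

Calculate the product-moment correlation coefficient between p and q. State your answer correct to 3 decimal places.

n = 6, Σx = 28, Σy = 82.4, Σxy = 413.2, Σx² = 154, Σy² = 1174.62
Sxx = Σx² − (Σx)²/n = 154 − 130.666667 = 23.333333
Sxy = Σxy − (Σx)(Σy)/n = 413.2 − 384.533333 = 28.666667
Syy = Σy² − (Σy)²/n = 1174.62 − 1131.626667 = 42.993333
r = Sxy/√(Sxx·Syy) = 28.666667/√(1003.177778) = 28.666667/31.672982 = 0.905083

0.905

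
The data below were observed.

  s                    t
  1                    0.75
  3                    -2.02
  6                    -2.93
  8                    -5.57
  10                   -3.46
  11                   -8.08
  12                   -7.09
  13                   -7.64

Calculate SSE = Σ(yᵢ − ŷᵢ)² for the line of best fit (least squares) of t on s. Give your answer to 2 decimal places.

n = 8, Σx = 64, Σy = -36.04, Σxy = -375.33, Σx² = 644, Σy² = 230.1484
Sxx = Σx² − (Σx)²/n = 644 − 512 = 132
Sxy = Σxy − (Σx)(Σy)/n = -375.33 − (-288.32) = -87.01
Syy = Σy² − (Σy)²/n = 230.1484 − 162.3602 = 67.7882
b = Sxy/Sxx = -87.01/132 = -0.659167
SSE = Syy − b·Sxy = 67.7882 − (-0.659167)·(-87.01) = 10.434108

10.43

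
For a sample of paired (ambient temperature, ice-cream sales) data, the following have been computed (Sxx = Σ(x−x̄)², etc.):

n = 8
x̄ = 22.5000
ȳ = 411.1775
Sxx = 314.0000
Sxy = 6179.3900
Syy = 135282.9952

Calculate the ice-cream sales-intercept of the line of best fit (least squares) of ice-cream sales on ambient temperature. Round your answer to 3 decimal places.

-31.613

b = Sxy/Sxx = 6179.39/314 = 19.679586
a = ȳ − b·x̄ = 411.1775 − 19.679586·22.5 = -31.613185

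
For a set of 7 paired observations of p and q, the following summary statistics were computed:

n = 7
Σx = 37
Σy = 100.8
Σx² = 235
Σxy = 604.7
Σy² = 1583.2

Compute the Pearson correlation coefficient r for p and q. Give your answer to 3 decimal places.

Sxx = Σx² − (Σx)²/n = 235 − 195.571429 = 39.428571
Sxy = Σxy − (Σx)(Σy)/n = 604.7 − 532.8 = 71.9
Syy = Σy² − (Σy)²/n = 1583.2 − 1451.52 = 131.68
r = Sxy/√(Sxx·Syy) = 71.9/√(5191.954286) = 71.9/72.055217 = 0.997846

0.998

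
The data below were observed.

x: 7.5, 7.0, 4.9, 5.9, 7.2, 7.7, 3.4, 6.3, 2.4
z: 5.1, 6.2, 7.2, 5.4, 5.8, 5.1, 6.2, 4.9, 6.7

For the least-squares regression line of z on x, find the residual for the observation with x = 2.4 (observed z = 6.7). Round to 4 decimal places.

n = 9, Σx = 52.3, Σy = 52.6, Σxy = 297.85, Σx² = 332.21
Sxx = Σx² − (Σx)²/n = 332.21 − 303.921111 = 28.288889
Sxy = Σxy − (Σx)(Σy)/n = 297.85 − 305.664444 = -7.814444
b = Sxy/Sxx = -7.814444/28.288889 = -0.276237
a = ȳ − b·x̄ = 5.844444 − (-0.276237)·5.811111 = 7.449690
ŷ(2.4) = 7.449690 + (-0.276237)·2.4 = 6.786720
residual = y − ŷ = 6.7 − 6.786720 = -0.086720

-0.0867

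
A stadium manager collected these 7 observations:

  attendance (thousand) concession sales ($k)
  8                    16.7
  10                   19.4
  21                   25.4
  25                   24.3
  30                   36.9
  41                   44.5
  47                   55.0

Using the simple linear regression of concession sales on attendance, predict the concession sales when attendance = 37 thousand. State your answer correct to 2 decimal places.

42.06

n = 7, Σx = 182, Σy = 222.2, Σxy = 6985, Σx² = 6020
Sxx = Σx² − (Σx)²/n = 6020 − 4732 = 1288
Sxy = Σxy − (Σx)(Σy)/n = 6985 − 5777.2 = 1207.8
b = Sxy/Sxx = 1207.8/1288 = 0.937733
a = ȳ − b·x̄ = 31.742857 − 0.937733·26 = 7.361801
ŷ(37) = a + b·37 = 7.361801 + 0.937733·37 = 42.057919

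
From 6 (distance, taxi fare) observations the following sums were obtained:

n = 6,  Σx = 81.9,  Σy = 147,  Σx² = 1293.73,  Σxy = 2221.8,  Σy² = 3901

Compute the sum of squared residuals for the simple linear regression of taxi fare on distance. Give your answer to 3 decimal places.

35.940

Sxx = Σx² − (Σx)²/n = 1293.73 − 1117.935 = 175.795
Sxy = Σxy − (Σx)(Σy)/n = 2221.8 − 2006.55 = 215.25
Syy = Σy² − (Σy)²/n = 3901 − 3601.5 = 299.5
b = Sxy/Sxx = 215.25/175.795 = 1.224438
SSE = Syy − b·Sxy = 299.5 − 1.224438·215.25 = 35.939816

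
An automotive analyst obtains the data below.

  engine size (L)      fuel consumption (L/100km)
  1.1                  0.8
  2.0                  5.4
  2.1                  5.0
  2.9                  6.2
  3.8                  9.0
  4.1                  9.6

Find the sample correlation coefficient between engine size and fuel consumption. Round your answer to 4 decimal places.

n = 6, Σx = 16, Σy = 36, Σxy = 113.72, Σx² = 49.28, Σy² = 266.4
Sxx = Σx² − (Σx)²/n = 49.28 − 42.666667 = 6.613333
Sxy = Σxy − (Σx)(Σy)/n = 113.72 − 96 = 17.72
Syy = Σy² − (Σy)²/n = 266.4 − 216 = 50.4
r = Sxy/√(Sxx·Syy) = 17.72/√(333.312) = 17.72/18.256834 = 0.970595

0.9706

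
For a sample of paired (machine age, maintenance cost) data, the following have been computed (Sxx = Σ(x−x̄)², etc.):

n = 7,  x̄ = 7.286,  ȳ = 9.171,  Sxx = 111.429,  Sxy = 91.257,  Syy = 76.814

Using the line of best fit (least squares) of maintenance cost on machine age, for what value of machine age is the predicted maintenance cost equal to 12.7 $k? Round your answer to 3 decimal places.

11.595

b = Sxy/Sxx = 91.257/111.429 = 0.818970
a = ȳ − b·x̄ = 9.171 − 0.818970·7.286 = 3.203985
Set a + b·x = 12.7: x = (12.7 − 3.203985) / 0.818970 = 11.595072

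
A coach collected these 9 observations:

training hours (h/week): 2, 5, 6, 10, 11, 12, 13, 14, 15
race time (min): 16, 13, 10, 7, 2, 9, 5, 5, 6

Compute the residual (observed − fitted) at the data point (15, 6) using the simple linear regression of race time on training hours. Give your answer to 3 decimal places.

n = 9, Σx = 88, Σy = 73, Σxy = 582, Σx² = 1020
Sxx = Σx² − (Σx)²/n = 1020 − 860.444444 = 159.555556
Sxy = Σxy − (Σx)(Σy)/n = 582 − 713.777778 = -131.777778
b = Sxy/Sxx = -131.777778/159.555556 = -0.825905
a = ȳ − b·x̄ = 8.111111 − (-0.825905)·9.777778 = 16.186630
ŷ(15) = 16.186630 + (-0.825905)·15 = 3.798050
residual = y − ŷ = 6 − 3.798050 = 2.201950

2.202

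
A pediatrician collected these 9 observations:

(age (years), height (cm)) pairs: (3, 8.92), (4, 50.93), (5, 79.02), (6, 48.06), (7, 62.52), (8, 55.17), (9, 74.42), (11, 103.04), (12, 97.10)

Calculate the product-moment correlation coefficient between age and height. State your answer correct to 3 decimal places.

n = 9, Σx = 65, Σy = 579.18, Σxy = 4761.36, Σx² = 545, Σy² = 43763.8226
Sxx = Σx² − (Σx)²/n = 545 − 469.444444 = 75.555556
Sxy = Σxy − (Σx)(Σy)/n = 4761.36 − 4182.966667 = 578.393333
Syy = Σy² − (Σy)²/n = 43763.8226 − 37272.1636 = 6491.659
r = Sxy/√(Sxx·Syy) = 578.393333/√(490480.902222) = 578.393333/700.343417 = 0.825871

0.826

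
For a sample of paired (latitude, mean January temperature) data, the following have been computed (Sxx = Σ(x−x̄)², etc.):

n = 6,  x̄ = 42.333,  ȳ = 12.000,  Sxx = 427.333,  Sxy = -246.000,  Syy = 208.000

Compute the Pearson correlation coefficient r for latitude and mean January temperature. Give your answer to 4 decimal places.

-0.8251

r = Sxy/√(Sxx·Syy) = -246/√(88885.264) = -246/298.136318 = -0.825126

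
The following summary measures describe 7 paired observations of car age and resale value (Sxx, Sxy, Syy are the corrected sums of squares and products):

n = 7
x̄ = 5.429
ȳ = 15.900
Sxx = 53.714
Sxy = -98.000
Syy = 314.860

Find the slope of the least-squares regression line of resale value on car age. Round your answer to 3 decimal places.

b = Sxy/Sxx = -98/53.714 = -1.824478

-1.824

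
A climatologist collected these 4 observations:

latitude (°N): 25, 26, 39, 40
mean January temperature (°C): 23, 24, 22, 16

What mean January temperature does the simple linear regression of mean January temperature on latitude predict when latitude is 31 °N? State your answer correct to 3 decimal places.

n = 4, Σx = 130, Σy = 85, Σxy = 2697, Σx² = 4422
Sxx = Σx² − (Σx)²/n = 4422 − 4225 = 197
Sxy = Σxy − (Σx)(Σy)/n = 2697 − 2762.5 = -65.5
b = Sxy/Sxx = -65.5/197 = -0.332487
a = ȳ − b·x̄ = 21.25 − (-0.332487)·32.5 = 32.055838
ŷ(31) = a + b·31 = 32.055838 + (-0.332487)·31 = 21.748731

21.749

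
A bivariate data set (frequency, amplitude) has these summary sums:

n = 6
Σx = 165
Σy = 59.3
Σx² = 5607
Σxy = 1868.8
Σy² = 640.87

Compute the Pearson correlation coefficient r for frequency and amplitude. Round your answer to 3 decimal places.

0.983

Sxx = Σx² − (Σx)²/n = 5607 − 4537.5 = 1069.5
Sxy = Σxy − (Σx)(Σy)/n = 1868.8 − 1630.75 = 238.05
Syy = Σy² − (Σy)²/n = 640.87 − 586.081667 = 54.788333
r = Sxy/√(Sxx·Syy) = 238.05/√(58596.1225) = 238.05/242.066360 = 0.983408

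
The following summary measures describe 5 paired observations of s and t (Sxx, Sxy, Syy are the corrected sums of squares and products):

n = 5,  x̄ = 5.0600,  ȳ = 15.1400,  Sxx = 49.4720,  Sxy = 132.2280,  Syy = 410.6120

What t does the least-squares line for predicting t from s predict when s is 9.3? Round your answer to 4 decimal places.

26.4726

b = Sxy/Sxx = 132.228/49.472 = 2.672785
a = ȳ − b·x̄ = 15.14 − 2.672785·5.06 = 1.615710
ŷ(9.3) = a + b·9.3 = 1.615710 + 2.672785·9.3 = 26.472607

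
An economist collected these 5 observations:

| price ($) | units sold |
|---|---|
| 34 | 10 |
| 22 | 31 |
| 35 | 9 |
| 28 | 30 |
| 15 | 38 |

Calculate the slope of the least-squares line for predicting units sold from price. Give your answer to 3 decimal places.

n = 5, Σx = 134, Σy = 118, Σxy = 2747, Σx² = 3874
Sxx = Σx² − (Σx)²/n = 3874 − 3591.2 = 282.8
Sxy = Σxy − (Σx)(Σy)/n = 2747 − 3162.4 = -415.4
b = Sxy/Sxx = -415.4/282.8 = -1.468883

-1.469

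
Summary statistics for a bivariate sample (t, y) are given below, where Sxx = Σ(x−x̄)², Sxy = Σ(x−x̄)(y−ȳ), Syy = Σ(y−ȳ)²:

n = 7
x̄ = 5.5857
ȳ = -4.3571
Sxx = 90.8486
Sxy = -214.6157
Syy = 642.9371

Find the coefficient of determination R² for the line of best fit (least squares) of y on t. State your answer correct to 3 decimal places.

0.789

R² = Sxy²/(Sxx·Syy) = (-214.6157)²/(90.8486·642.9371) = 0.788563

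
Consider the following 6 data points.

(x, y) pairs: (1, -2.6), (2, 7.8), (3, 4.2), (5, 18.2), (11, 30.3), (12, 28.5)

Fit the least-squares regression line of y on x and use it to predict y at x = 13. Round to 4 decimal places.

34.3120

n = 6, Σx = 34, Σy = 86.4, Σxy = 791.9, Σx² = 304
Sxx = Σx² − (Σx)²/n = 304 − 192.666667 = 111.333333
Sxy = Σxy − (Σx)(Σy)/n = 791.9 − 489.6 = 302.3
b = Sxy/Sxx = 302.3/111.333333 = 2.715269
a = ȳ − b·x̄ = 14.4 − 2.715269·5.666667 = -0.986527
ŷ(13) = a + b·13 = -0.986527 + 2.715269·13 = 34.311976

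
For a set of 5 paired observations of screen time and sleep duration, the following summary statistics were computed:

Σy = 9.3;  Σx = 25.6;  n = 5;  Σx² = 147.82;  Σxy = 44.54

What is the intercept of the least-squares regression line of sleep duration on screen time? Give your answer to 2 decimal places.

2.80

Sxx = Σx² − (Σx)²/n = 147.82 − 131.072 = 16.748
Sxy = Σxy − (Σx)(Σy)/n = 44.54 − 47.616 = -3.076
b = Sxy/Sxx = -3.076/16.748 = -0.183664
a = ȳ − b·x̄ = 1.86 − (-0.183664)·5.12 = 2.800358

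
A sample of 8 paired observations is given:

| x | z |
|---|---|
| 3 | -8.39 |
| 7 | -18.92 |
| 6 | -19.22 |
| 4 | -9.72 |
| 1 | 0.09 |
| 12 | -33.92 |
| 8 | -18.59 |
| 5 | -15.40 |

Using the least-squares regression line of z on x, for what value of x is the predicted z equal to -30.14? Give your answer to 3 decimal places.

10.784

n = 8, Σx = 46, Σy = -124.07, Σxy = -944.48, Σx² = 344
Sxx = Σx² − (Σx)²/n = 344 − 264.5 = 79.5
Sxy = Σxy − (Σx)(Σy)/n = -944.48 − (-713.4025) = -231.0775
b = Sxy/Sxx = -231.0775/79.5 = -2.906635
a = ȳ − b·x̄ = -15.50875 − (-2.906635)·5.75 = 1.204403
Set a + b·x = -30.14: x = (-30.14 − 1.204403) / (-2.906635) = 10.783741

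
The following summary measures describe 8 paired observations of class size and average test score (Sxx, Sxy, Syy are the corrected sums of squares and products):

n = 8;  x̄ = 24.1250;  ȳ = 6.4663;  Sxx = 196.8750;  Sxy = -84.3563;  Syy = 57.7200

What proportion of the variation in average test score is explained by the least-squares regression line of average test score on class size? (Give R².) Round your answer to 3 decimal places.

0.626

R² = Sxy²/(Sxx·Syy) = (-84.3563)²/(196.875·57.72) = 0.626207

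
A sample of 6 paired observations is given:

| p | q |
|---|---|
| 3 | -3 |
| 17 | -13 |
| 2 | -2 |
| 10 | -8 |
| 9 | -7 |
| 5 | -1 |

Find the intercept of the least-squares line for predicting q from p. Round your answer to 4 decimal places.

0.3219

n = 6, Σx = 46, Σy = -34, Σxy = -382, Σx² = 508
Sxx = Σx² − (Σx)²/n = 508 − 352.666667 = 155.333333
Sxy = Σxy − (Σx)(Σy)/n = -382 − (-260.666667) = -121.333333
b = Sxy/Sxx = -121.333333/155.333333 = -0.781116
a = ȳ − b·x̄ = -5.666667 − (-0.781116)·7.666667 = 0.321888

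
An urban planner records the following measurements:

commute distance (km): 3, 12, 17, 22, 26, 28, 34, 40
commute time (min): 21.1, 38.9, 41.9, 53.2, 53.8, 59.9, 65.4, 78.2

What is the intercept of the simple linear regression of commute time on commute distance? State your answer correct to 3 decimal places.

n = 8, Σx = 182, Σy = 412.4, Σxy = 10840.4, Σx² = 5142
Sxx = Σx² − (Σx)²/n = 5142 − 4140.5 = 1001.5
Sxy = Σxy − (Σx)(Σy)/n = 10840.4 − 9382.1 = 1458.3
b = Sxy/Sxx = 1458.3/1001.5 = 1.456116
a = ȳ − b·x̄ = 51.55 − 1.456116·22.75 = 18.423365

18.423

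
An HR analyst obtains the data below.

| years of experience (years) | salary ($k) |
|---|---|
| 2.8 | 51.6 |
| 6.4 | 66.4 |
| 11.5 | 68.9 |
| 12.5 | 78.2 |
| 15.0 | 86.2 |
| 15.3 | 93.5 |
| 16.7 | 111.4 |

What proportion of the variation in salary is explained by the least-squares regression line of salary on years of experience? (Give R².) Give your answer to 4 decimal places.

0.8350

n = 7, Σx = 80.2, Σy = 556.2, Σxy = 6923.22, Σx² = 1075.28, Σy² = 46516.62
Sxx = Σx² − (Σx)²/n = 1075.28 − 918.862857 = 156.417143
Sxy = Σxy − (Σx)(Σy)/n = 6923.22 − 6372.462857 = 550.757143
Syy = Σy² − (Σy)²/n = 46516.62 − 44194.062857 = 2322.557143
R² = Sxy²/(Sxx·Syy) = (550.757143)²/(156.417143·2322.557143) = 0.834967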